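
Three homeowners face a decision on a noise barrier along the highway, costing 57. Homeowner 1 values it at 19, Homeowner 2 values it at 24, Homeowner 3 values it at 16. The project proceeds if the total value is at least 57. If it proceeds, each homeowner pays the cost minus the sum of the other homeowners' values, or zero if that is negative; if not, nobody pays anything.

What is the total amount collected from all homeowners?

Total value 59 ≥ cost 57, so it is built.
Homeowner 1: others sum to 40; max(0, 57 - 40) = 17.
Homeowner 2: others sum to 35; max(0, 57 - 35) = 22.
Homeowner 3: others sum to 43; max(0, 57 - 43) = 14.
Total collected = 17 + 22 + 14 = 53.

53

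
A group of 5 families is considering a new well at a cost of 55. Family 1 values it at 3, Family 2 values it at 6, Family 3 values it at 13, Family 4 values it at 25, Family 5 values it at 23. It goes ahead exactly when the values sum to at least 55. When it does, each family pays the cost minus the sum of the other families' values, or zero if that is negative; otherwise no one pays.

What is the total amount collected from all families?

18

Total value 70 ≥ cost 55, so it is built.
Family 1: others sum to 67; max(0, 55 - 67) = 0.
Family 2: others sum to 64; max(0, 55 - 64) = 0.
Family 3: others sum to 57; max(0, 55 - 57) = 0.
Family 4: others sum to 45; max(0, 55 - 45) = 10.
Family 5: others sum to 47; max(0, 55 - 47) = 8.
Total collected = 0 + 0 + 0 + 10 + 8 = 18.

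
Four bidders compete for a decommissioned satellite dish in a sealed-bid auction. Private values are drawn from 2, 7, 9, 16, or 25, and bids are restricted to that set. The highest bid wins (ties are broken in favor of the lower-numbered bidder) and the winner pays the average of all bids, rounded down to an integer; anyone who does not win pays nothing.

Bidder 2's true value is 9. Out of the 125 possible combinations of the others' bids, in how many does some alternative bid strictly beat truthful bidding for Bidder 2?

Others bid (2, 2, 7): truth gives 4; bid 7 gives 5 > 4. Violating.
Others bid (2, 7, 2): truth gives 4; bid 7 gives 5 > 4. Violating.
Others bid (2, 7, 7): truth gives 3; bid 7 gives 4 > 3. Violating.
Others bid (9, 2, 2): truth gives 0; bid 16 gives 2 > 0. Violating.
Others bid (2, 2, 2): truth gives 6; no alternative beats it.
Others bid (2, 2, 9): truth gives 4; no alternative beats it.
(Checking all 125 profiles: 6 have a profitable deviation, 119 do not.)

6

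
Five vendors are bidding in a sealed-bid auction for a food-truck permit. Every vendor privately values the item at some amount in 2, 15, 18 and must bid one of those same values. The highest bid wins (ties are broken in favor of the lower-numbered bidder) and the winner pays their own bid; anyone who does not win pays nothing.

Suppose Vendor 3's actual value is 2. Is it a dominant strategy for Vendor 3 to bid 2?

Check each profile of the others' bids and compare truth against every alternative bid.
Others bid (2, 2, 2, 2): truth gives 0, best alternative gives -13.
Others bid (2, 2, 2, 15): truth gives 0, best alternative gives -13.
Others bid (2, 2, 15, 2): truth gives 0, best alternative gives -13.
Others bid (2, 2, 15, 15): truth gives 0, best alternative gives -13.
Others bid (2, 2, 2, 18): truth gives 0, best alternative gives 0.
Others bid (2, 2, 15, 18): truth gives 0, best alternative gives 0.
(Remaining 75 profiles checked similarly; truth is weakly best in each.)
In every case the truthful bid is at least as good as any alternative, so it is a dominant strategy.

Yes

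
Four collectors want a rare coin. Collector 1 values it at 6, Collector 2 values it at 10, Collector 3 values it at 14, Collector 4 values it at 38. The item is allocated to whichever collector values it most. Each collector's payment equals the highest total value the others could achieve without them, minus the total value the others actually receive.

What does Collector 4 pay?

Collector 4 has the highest value and receives the item.
Without Collector 4, the item would go to the next-highest value, 14, so the others could achieve 14.
With Collector 4 present and winning, the others receive nothing, so their total is 0.
Payment = 14 - 0 = 14.

14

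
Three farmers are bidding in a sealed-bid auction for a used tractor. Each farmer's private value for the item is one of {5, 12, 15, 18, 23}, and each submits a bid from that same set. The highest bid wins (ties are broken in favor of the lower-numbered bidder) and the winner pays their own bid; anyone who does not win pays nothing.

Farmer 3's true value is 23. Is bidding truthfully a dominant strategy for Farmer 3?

No

Consider the case where Farmer 1 bids 5 and Farmer 2 bids 5.
Truthful bid 23: wins, pays 23, utility 23 - 23 = 0.
Bid 12 instead: wins, pays 12, utility 23 - 12 = 11.
Since 11 > 0, bidding 12 is strictly better here, so truthful bidding is not dominant.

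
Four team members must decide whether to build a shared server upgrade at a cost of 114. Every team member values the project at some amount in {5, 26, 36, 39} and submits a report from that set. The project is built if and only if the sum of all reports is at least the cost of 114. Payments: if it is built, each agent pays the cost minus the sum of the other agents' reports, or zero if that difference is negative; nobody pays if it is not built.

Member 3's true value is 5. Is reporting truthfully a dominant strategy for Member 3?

Yes

Check each profile of the others' reports and compare truth against every alternative report.
Others report (26, 26, 36): truth gives 0, best alternative gives -21.
Others report (26, 36, 26): truth gives 0, best alternative gives -21.
Others report (36, 26, 26): truth gives 0, best alternative gives -21.
Others report (26, 26, 39): truth gives 0, best alternative gives -18.
Others report (26, 39, 26): truth gives 0, best alternative gives -18.
Others report (39, 26, 26): truth gives 0, best alternative gives -18.
(Remaining 58 profiles checked similarly; truth is weakly best in each.)
In every case the truthful report is at least as good as any alternative, so it is a dominant strategy.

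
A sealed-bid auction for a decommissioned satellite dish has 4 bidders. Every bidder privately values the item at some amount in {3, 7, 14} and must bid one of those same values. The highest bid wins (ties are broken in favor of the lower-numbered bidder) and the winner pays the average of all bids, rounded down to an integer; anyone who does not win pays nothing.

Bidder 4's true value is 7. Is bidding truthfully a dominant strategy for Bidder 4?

No

Consider the case where Bidder 1 bids 3, Bidder 2 bids 3 and Bidder 3 bids 7.
Truthful bid 7: loses, pays 0, utility 0.
Bid 14 instead: wins, pays 6, utility 7 - 6 = 1.
Since 1 > 0, bidding 14 is strictly better here, so truthful bidding is not dominant.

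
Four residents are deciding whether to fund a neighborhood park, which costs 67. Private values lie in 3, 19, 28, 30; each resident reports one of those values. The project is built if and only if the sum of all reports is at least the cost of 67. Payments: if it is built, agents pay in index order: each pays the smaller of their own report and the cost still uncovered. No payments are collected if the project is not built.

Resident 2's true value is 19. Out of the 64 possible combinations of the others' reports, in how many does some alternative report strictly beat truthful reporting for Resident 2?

26

Others report (19, 19, 28): truth gives 0; report 3 gives 16 > 0. Violating.
Others report (19, 19, 30): truth gives 0; report 3 gives 16 > 0. Violating.
Others report (19, 28, 19): truth gives 0; report 3 gives 16 > 0. Violating.
Others report (19, 28, 28): truth gives 0; report 3 gives 16 > 0. Violating.
Others report (3, 3, 3): truth gives 0; no alternative beats it.
Others report (3, 3, 19): truth gives 0; no alternative beats it.
(Checking all 64 profiles: 26 have a profitable deviation, 38 do not.)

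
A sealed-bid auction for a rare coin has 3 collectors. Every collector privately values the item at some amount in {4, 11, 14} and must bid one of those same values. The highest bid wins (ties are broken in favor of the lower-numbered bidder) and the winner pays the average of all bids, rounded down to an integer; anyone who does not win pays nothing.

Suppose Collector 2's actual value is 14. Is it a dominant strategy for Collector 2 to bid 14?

No

Consider the case where Collector 1 bids 4 and Collector 3 bids 4.
Truthful bid 14: wins, pays 7, utility 14 - 7 = 7.
Bid 11 instead: wins, pays 6, utility 14 - 6 = 8.
Since 8 > 7, bidding 11 is strictly better here, so truthful bidding is not dominant.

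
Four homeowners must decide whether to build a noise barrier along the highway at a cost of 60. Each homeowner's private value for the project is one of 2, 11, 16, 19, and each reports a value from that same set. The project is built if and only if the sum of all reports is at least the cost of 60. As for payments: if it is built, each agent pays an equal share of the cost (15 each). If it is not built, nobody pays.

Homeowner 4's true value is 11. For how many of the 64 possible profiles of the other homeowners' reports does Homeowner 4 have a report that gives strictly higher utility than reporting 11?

10

Others report (11, 19, 19): truth gives -4; report 2 gives 0 > -4. Violating.
Others report (16, 16, 19): truth gives -4; report 2 gives 0 > -4. Violating.
Others report (16, 19, 16): truth gives -4; report 2 gives 0 > -4. Violating.
Others report (16, 19, 19): truth gives -4; report 2 gives 0 > -4. Violating.
Others report (2, 2, 2): truth gives 0; no alternative beats it.
Others report (2, 2, 11): truth gives 0; no alternative beats it.
(Checking all 64 profiles: 10 have a profitable deviation, 54 do not.)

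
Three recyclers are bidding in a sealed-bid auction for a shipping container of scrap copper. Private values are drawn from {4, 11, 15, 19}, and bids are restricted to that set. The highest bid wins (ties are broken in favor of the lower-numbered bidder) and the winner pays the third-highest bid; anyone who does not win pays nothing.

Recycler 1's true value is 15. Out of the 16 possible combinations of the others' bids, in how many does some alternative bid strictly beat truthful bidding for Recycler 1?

4

Others bid (4, 19): truth gives 0; bid 19 gives 11 > 0. Violating.
Others bid (11, 19): truth gives 0; bid 19 gives 4 > 0. Violating.
Others bid (19, 4): truth gives 0; bid 19 gives 11 > 0. Violating.
Others bid (19, 11): truth gives 0; bid 19 gives 4 > 0. Violating.
Others bid (4, 4): truth gives 11; no alternative beats it.
Others bid (4, 11): truth gives 11; no alternative beats it.
(Checking all 16 profiles: 4 have a profitable deviation, 12 do not.)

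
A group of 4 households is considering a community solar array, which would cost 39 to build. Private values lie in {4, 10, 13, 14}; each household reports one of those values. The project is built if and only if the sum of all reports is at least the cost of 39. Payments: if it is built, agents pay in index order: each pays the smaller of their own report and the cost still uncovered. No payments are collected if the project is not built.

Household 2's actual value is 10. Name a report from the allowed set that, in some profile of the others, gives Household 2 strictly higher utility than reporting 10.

Suppose Household 1 reports 10, Household 3 reports 13 and Household 4 reports 13.
Report 10: project built, pays 10, utility 10 - 10 = 0.
Report 4: project built, pays 4, utility 10 - 4 = 6.
So reporting 4 beats truth here (6 > 0).

4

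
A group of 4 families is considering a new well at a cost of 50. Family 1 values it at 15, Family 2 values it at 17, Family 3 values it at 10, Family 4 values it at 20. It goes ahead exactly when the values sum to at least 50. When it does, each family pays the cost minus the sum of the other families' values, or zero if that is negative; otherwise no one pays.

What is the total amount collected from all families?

16

Total value 62 ≥ cost 50, so it is built.
Family 1: others sum to 47; max(0, 50 - 47) = 3.
Family 2: others sum to 45; max(0, 50 - 45) = 5.
Family 3: others sum to 52; max(0, 50 - 52) = 0.
Family 4: others sum to 42; max(0, 50 - 42) = 8.
Total collected = 3 + 5 + 0 + 8 = 16.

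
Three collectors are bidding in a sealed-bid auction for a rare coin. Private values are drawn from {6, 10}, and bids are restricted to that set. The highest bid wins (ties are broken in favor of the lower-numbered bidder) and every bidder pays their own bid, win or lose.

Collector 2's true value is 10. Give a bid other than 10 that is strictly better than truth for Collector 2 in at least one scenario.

Suppose Collector 1 bids 10 and Collector 3 bids 6.
Bid 10: loses but pays 10, utility -10.
Bid 6: loses but pays 6, utility -6.
So bidding 6 beats truth here (-6 > -10).

6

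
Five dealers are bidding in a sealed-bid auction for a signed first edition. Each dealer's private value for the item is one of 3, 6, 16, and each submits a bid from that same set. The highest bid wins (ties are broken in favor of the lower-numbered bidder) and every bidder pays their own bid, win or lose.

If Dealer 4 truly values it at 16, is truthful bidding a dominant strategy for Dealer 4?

No

Consider the case where Dealer 1 bids 3, Dealer 2 bids 3, Dealer 3 bids 3 and Dealer 5 bids 3.
Truthful bid 16: wins, pays 16, utility 16 - 16 = 0.
Bid 6 instead: wins, pays 6, utility 16 - 6 = 10.
Since 10 > 0, bidding 6 is strictly better here, so truthful bidding is not dominant.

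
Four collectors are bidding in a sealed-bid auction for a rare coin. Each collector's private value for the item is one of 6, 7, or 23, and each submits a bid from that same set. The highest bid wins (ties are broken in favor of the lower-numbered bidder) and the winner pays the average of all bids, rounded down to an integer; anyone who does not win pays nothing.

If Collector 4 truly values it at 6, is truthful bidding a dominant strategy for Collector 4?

Yes

Check each profile of the others' bids and compare truth against every alternative bid.
Others bid (6, 6, 6): truth gives 0, best alternative gives 0.
Others bid (6, 6, 7): truth gives 0, best alternative gives 0.
Others bid (6, 6, 23): truth gives 0, best alternative gives 0.
Others bid (6, 7, 6): truth gives 0, best alternative gives 0.
Others bid (6, 7, 7): truth gives 0, best alternative gives 0.
Others bid (6, 7, 23): truth gives 0, best alternative gives 0.
(Remaining 21 profiles checked similarly; truth is weakly best in each.)
In every case the truthful bid is at least as good as any alternative, so it is a dominant strategy.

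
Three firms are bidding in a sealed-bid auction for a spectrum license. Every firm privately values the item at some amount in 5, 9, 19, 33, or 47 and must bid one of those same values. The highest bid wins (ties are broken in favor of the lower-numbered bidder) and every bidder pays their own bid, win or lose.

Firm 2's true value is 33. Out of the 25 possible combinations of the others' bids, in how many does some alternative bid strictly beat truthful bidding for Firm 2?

19

Others bid (5, 5): truth gives 0; bid 9 gives 24 > 0. Violating.
Others bid (5, 9): truth gives 0; bid 9 gives 24 > 0. Violating.
Others bid (5, 19): truth gives 0; bid 19 gives 14 > 0. Violating.
Others bid (5, 47): truth gives -33; bid 5 gives -5 > -33. Violating.
Others bid (5, 33): truth gives 0; no alternative beats it.
Others bid (9, 33): truth gives 0; no alternative beats it.
(Checking all 25 profiles: 19 have a profitable deviation, 6 do not.)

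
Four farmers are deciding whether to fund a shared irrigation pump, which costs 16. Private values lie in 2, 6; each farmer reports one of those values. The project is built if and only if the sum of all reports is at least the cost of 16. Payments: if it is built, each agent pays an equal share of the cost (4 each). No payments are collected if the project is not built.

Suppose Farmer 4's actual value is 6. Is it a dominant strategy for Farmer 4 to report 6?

Yes

Check each profile of the others' reports and compare truth against every alternative report.
Others report (2, 2, 6): truth gives 2, best alternative gives 0.
Others report (2, 6, 2): truth gives 2, best alternative gives 0.
Others report (6, 2, 2): truth gives 2, best alternative gives 0.
Others report (2, 6, 6): truth gives 2, best alternative gives 2.
Others report (6, 2, 6): truth gives 2, best alternative gives 2.
Others report (6, 6, 2): truth gives 2, best alternative gives 2.
(Remaining 2 profiles checked similarly; truth is weakly best in each.)
In every case the truthful report is at least as good as any alternative, so it is a dominant strategy.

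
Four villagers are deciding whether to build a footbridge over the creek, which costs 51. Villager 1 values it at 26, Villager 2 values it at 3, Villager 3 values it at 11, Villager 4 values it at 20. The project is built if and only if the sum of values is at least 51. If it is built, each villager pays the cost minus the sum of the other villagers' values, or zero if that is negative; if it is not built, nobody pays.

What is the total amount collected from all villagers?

30

Total value 60 ≥ cost 51, so it is built.
Villager 1: others sum to 34; max(0, 51 - 34) = 17.
Villager 2: others sum to 57; max(0, 51 - 57) = 0.
Villager 3: others sum to 49; max(0, 51 - 49) = 2.
Villager 4: others sum to 40; max(0, 51 - 40) = 11.
Total collected = 17 + 0 + 2 + 11 = 30.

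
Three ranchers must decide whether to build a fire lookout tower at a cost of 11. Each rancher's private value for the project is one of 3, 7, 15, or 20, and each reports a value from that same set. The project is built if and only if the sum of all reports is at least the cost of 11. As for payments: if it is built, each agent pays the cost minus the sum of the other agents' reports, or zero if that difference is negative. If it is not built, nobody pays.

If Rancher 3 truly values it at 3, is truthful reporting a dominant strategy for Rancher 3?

Yes

Check each profile of the others' reports and compare truth against every alternative report.
Others report (3, 3): truth gives 0, best alternative gives -2.
Others report (3, 15): truth gives 3, best alternative gives 3.
Others report (3, 20): truth gives 3, best alternative gives 3.
Others report (7, 7): truth gives 3, best alternative gives 3.
Others report (7, 15): truth gives 3, best alternative gives 3.
Others report (7, 20): truth gives 3, best alternative gives 3.
(Remaining 10 profiles checked similarly; truth is weakly best in each.)
In every case the truthful report is at least as good as any alternative, so it is a dominant strategy.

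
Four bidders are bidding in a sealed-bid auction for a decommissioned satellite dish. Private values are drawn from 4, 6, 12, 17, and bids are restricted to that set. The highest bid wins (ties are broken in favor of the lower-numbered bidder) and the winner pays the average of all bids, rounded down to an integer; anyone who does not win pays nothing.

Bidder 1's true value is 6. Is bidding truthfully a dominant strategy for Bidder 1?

Yes

Check each profile of the others' bids and compare truth against every alternative bid.
Others bid (4, 4, 6): truth gives 1, best alternative gives 0.
Others bid (4, 6, 4): truth gives 1, best alternative gives 0.
Others bid (4, 6, 6): truth gives 1, best alternative gives 0.
Others bid (6, 4, 4): truth gives 1, best alternative gives 0.
Others bid (6, 4, 6): truth gives 1, best alternative gives 0.
Others bid (6, 6, 4): truth gives 1, best alternative gives 0.
(Remaining 58 profiles checked similarly; truth is weakly best in each.)
In every case the truthful bid is at least as good as any alternative, so it is a dominant strategy.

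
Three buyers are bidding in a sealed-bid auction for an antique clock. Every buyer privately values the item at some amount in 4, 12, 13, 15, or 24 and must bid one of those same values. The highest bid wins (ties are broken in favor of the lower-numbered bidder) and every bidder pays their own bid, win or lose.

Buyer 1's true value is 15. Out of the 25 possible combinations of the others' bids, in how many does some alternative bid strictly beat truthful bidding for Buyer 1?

Others bid (4, 4): truth gives 0; bid 4 gives 11 > 0. Violating.
Others bid (4, 12): truth gives 0; bid 12 gives 3 > 0. Violating.
Others bid (4, 13): truth gives 0; bid 13 gives 2 > 0. Violating.
Others bid (4, 24): truth gives -15; bid 4 gives -4 > -15. Violating.
Others bid (4, 15): truth gives 0; no alternative beats it.
Others bid (12, 15): truth gives 0; no alternative beats it.
(Checking all 25 profiles: 18 have a profitable deviation, 7 do not.)

18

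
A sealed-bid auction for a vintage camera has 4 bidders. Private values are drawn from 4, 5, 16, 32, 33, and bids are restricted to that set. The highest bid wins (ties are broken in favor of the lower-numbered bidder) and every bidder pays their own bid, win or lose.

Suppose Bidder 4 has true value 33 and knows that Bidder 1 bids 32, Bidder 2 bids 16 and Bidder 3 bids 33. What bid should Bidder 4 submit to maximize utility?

Bid 4: loses but pays 4, utility -4.
Bid 5: loses but pays 5, utility -5.
Bid 16: loses but pays 16, utility -16.
Bid 32: loses but pays 32, utility -32.
Bid 33: loses but pays 33, utility -33.
The best choice is 4 with utility -4.

4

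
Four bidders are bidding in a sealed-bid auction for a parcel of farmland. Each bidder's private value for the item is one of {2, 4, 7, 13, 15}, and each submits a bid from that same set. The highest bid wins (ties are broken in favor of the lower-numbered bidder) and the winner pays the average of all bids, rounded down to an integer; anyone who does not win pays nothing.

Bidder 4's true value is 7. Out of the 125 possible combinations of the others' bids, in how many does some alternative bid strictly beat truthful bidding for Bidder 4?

Others bid (2, 2, 2): truth gives 4; bid 4 gives 5 > 4. Violating.
Others bid (2, 2, 7): truth gives 0; bid 13 gives 1 > 0. Violating.
Others bid (2, 4, 7): truth gives 0; bid 13 gives 1 > 0. Violating.
Others bid (2, 7, 2): truth gives 0; bid 13 gives 1 > 0. Violating.
Others bid (2, 2, 4): truth gives 4; no alternative beats it.
Others bid (2, 2, 13): truth gives 0; no alternative beats it.
(Checking all 125 profiles: 10 have a profitable deviation, 115 do not.)

10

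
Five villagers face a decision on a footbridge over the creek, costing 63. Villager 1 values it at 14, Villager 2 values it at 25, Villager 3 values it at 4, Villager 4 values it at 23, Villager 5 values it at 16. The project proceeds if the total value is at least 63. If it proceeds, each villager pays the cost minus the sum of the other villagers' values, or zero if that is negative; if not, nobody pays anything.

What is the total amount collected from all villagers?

10

Total value 82 ≥ cost 63, so it is built.
Villager 1: others sum to 68; max(0, 63 - 68) = 0.
Villager 2: others sum to 57; max(0, 63 - 57) = 6.
Villager 3: others sum to 78; max(0, 63 - 78) = 0.
Villager 4: others sum to 59; max(0, 63 - 59) = 4.
Villager 5: others sum to 66; max(0, 63 - 66) = 0.
Total collected = 0 + 6 + 0 + 4 + 0 = 10.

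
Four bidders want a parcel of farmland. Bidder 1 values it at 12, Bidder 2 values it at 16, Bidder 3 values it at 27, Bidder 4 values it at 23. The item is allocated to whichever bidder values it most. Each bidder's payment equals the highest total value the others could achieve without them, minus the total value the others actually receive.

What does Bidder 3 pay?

23

Bidder 3 has the highest value and receives the item.
Without Bidder 3, the item would go to the next-highest value, 23, so the others could achieve 23.
With Bidder 3 present and winning, the others receive nothing, so their total is 0.
Payment = 23 - 0 = 23.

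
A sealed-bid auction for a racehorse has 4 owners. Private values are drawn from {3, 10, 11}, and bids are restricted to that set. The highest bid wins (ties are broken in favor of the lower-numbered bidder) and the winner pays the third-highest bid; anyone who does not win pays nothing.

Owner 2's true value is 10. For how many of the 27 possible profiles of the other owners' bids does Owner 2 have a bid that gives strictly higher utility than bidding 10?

Others bid (3, 3, 11): truth gives 0; bid 11 gives 7 > 0. Violating.
Others bid (3, 11, 3): truth gives 0; bid 11 gives 7 > 0. Violating.
Others bid (10, 3, 3): truth gives 0; bid 11 gives 7 > 0. Violating.
Others bid (3, 3, 3): truth gives 7; no alternative beats it.
Others bid (3, 3, 10): truth gives 7; no alternative beats it.
(Checking all 27 profiles: 3 have a profitable deviation, 24 do not.)

3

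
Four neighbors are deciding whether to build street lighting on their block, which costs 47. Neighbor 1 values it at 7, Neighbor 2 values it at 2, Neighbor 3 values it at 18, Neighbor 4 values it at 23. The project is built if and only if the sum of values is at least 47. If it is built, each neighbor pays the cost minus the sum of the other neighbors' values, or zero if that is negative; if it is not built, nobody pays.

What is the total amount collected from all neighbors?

Total value 50 ≥ cost 47, so it is built.
Neighbor 1: others sum to 43; max(0, 47 - 43) = 4.
Neighbor 2: others sum to 48; max(0, 47 - 48) = 0.
Neighbor 3: others sum to 32; max(0, 47 - 32) = 15.
Neighbor 4: others sum to 27; max(0, 47 - 27) = 20.
Total collected = 4 + 0 + 15 + 20 = 39.

39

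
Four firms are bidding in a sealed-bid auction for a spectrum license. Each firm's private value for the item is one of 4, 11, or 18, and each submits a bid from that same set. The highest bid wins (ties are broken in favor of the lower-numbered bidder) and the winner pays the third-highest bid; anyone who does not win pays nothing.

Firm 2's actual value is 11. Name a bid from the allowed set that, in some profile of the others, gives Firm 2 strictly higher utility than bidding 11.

Suppose Firm 1 bids 4, Firm 3 bids 4 and Firm 4 bids 18.
Bid 11: loses, pays 0, utility 0.
Bid 18: wins, pays 4, utility 11 - 4 = 7.
So bidding 18 beats truth here (7 > 0).

18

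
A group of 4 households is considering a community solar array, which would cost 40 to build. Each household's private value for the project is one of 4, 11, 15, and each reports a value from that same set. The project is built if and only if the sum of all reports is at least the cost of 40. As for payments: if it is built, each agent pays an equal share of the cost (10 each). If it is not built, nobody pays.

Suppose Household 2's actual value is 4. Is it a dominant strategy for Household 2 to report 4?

Check each profile of the others' reports and compare truth against every alternative report.
Others report (4, 11, 15): truth gives 0, best alternative gives -6.
Others report (4, 15, 11): truth gives 0, best alternative gives -6.
Others report (4, 15, 15): truth gives 0, best alternative gives -6.
Others report (11, 4, 15): truth gives 0, best alternative gives -6.
Others report (11, 11, 11): truth gives 0, best alternative gives -6.
Others report (11, 15, 4): truth gives 0, best alternative gives -6.
(Remaining 21 profiles checked similarly; truth is weakly best in each.)
In every case the truthful report is at least as good as any alternative, so it is a dominant strategy.

Yes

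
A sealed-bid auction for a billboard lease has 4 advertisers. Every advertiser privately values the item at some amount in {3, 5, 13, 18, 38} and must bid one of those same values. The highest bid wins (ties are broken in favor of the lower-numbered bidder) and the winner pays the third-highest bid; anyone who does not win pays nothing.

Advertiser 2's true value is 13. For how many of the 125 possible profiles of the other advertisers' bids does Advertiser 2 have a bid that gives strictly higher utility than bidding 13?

Others bid (3, 3, 18): truth gives 0; bid 18 gives 10 > 0. Violating.
Others bid (3, 3, 38): truth gives 0; bid 38 gives 10 > 0. Violating.
Others bid (3, 5, 18): truth gives 0; bid 18 gives 8 > 0. Violating.
Others bid (3, 5, 38): truth gives 0; bid 38 gives 8 > 0. Violating.
Others bid (3, 3, 3): truth gives 10; no alternative beats it.
Others bid (3, 3, 5): truth gives 10; no alternative beats it.
(Checking all 125 profiles: 24 have a profitable deviation, 101 do not.)

24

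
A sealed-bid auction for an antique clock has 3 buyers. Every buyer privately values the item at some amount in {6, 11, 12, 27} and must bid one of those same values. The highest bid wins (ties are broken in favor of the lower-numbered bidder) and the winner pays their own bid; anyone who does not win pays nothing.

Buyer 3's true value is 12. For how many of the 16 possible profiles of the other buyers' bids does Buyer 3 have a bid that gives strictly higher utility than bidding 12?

Others bid (6, 6): truth gives 0; bid 11 gives 1 > 0. Violating.
Others bid (6, 11): truth gives 0; no alternative beats it.
Others bid (6, 12): truth gives 0; no alternative beats it.
(Checking all 16 profiles: 1 has a profitable deviation, 15 do not.)

1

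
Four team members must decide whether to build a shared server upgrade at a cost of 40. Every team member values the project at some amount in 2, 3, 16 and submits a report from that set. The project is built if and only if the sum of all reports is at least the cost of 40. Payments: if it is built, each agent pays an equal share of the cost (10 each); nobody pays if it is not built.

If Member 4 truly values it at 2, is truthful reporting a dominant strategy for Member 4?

Yes

Check each profile of the others' reports and compare truth against every alternative report.
Others report (16, 16, 16): truth gives -8, best alternative gives -8.
Others report (2, 2, 2): truth gives 0, best alternative gives 0.
Others report (2, 2, 3): truth gives 0, best alternative gives 0.
Others report (2, 2, 16): truth gives 0, best alternative gives 0.
Others report (2, 3, 2): truth gives 0, best alternative gives 0.
Others report (2, 3, 3): truth gives 0, best alternative gives 0.
(Remaining 21 profiles checked similarly; truth is weakly best in each.)
In every case the truthful report is at least as good as any alternative, so it is a dominant strategy.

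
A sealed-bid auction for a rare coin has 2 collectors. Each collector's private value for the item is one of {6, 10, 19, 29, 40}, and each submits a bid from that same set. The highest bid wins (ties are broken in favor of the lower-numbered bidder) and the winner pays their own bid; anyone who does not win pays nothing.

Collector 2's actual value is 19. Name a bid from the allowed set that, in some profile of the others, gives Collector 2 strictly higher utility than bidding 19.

10

Suppose Collector 1 bids 6.
Bid 19: wins, pays 19, utility 19 - 19 = 0.
Bid 10: wins, pays 10, utility 19 - 10 = 9.
So bidding 10 beats truth here (9 > 0).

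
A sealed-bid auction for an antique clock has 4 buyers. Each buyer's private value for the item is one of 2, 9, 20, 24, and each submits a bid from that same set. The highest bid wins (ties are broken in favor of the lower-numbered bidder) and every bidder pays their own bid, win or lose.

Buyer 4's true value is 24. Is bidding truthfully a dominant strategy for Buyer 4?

Consider the case where Buyer 1 bids 2, Buyer 2 bids 2 and Buyer 3 bids 2.
Truthful bid 24: wins, pays 24, utility 24 - 24 = 0.
Bid 9 instead: wins, pays 9, utility 24 - 9 = 15.
Since 15 > 0, bidding 9 is strictly better here, so truthful bidding is not dominant.

No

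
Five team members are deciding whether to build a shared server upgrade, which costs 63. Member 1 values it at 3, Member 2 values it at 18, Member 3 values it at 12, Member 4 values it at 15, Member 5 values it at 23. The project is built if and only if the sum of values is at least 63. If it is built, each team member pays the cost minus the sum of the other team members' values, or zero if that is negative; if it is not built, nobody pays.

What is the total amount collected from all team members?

Total value 71 ≥ cost 63, so it is built.
Member 1: others sum to 68; max(0, 63 - 68) = 0.
Member 2: others sum to 53; max(0, 63 - 53) = 10.
Member 3: others sum to 59; max(0, 63 - 59) = 4.
Member 4: others sum to 56; max(0, 63 - 56) = 7.
Member 5: others sum to 48; max(0, 63 - 48) = 15.
Total collected = 0 + 10 + 4 + 7 + 15 = 36.

36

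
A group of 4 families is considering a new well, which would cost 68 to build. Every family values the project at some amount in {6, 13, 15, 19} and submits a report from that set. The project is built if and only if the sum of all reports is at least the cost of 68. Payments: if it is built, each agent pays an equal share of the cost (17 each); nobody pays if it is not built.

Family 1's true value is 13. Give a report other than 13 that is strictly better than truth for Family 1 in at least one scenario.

6

Suppose Family 2 reports 19, Family 3 reports 19 and Family 4 reports 19.
Report 13: project built, pays 17, utility 13 - 17 = -4.
Report 6: project not built, utility 0.
So reporting 6 beats truth here (0 > -4).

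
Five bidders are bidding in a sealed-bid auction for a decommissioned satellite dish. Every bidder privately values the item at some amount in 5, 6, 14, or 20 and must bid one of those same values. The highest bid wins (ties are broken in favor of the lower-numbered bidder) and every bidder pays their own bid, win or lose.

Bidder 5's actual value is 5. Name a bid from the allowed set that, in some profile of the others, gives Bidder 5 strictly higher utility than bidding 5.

6

Suppose Bidder 1 bids 5, Bidder 2 bids 5, Bidder 3 bids 5 and Bidder 4 bids 5.
Bid 5: loses but pays 5, utility -5.
Bid 6: wins, pays 6, utility 5 - 6 = -1.
So bidding 6 beats truth here (-1 > -5).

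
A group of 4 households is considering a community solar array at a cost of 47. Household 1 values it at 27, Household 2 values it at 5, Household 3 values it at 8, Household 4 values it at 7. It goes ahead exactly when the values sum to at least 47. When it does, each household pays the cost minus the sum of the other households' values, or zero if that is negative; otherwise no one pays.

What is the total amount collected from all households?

47

Total value 47 ≥ cost 47, so it is built.
Household 1: others sum to 20; max(0, 47 - 20) = 27.
Household 2: others sum to 42; max(0, 47 - 42) = 5.
Household 3: others sum to 39; max(0, 47 - 39) = 8.
Household 4: others sum to 40; max(0, 47 - 40) = 7.
Total collected = 27 + 5 + 8 + 7 = 47.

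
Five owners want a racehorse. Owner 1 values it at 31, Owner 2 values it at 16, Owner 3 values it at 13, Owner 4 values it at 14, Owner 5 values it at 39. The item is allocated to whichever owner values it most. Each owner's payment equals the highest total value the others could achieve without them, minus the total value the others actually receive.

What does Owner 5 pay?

Owner 5 has the highest value and receives the item.
Without Owner 5, the item would go to the next-highest value, 31, so the others could achieve 31.
With Owner 5 present and winning, the others receive nothing, so their total is 0.
Payment = 31 - 0 = 31.

31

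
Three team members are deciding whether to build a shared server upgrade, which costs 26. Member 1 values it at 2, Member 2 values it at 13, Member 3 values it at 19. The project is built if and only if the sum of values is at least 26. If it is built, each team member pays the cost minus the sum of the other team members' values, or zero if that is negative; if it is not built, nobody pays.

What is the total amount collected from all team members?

Total value 34 ≥ cost 26, so it is built.
Member 1: others sum to 32; max(0, 26 - 32) = 0.
Member 2: others sum to 21; max(0, 26 - 21) = 5.
Member 3: others sum to 15; max(0, 26 - 15) = 11.
Total collected = 0 + 5 + 11 = 16.

16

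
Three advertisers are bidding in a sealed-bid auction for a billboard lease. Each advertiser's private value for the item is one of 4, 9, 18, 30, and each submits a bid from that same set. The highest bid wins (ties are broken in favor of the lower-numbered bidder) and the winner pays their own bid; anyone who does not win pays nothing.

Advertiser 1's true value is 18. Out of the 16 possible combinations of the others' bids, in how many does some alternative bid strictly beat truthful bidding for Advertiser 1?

Others bid (4, 4): truth gives 0; bid 4 gives 14 > 0. Violating.
Others bid (4, 9): truth gives 0; bid 9 gives 9 > 0. Violating.
Others bid (9, 4): truth gives 0; bid 9 gives 9 > 0. Violating.
Others bid (9, 9): truth gives 0; bid 9 gives 9 > 0. Violating.
Others bid (4, 18): truth gives 0; no alternative beats it.
Others bid (4, 30): truth gives 0; no alternative beats it.
(Checking all 16 profiles: 4 have a profitable deviation, 12 do not.)

4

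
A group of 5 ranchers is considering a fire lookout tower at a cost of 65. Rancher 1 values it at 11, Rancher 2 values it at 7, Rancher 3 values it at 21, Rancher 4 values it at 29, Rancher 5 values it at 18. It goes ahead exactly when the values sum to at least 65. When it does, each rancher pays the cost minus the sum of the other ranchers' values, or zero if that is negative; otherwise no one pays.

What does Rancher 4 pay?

Total value 86 ≥ cost 65, so the project is built.
The other ranchers' values sum to 57.
Cost minus that sum is 65 - 57 = 8.

8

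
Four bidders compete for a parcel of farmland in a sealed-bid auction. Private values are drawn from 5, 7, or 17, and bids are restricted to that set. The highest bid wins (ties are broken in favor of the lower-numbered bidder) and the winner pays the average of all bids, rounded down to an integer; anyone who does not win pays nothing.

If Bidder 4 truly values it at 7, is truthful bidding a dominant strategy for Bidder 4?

Yes

Check each profile of the others' bids and compare truth against every alternative bid.
Others bid (5, 5, 5): truth gives 2, best alternative gives 0.
Others bid (5, 5, 7): truth gives 0, best alternative gives 0.
Others bid (5, 5, 17): truth gives 0, best alternative gives 0.
Others bid (5, 7, 5): truth gives 0, best alternative gives 0.
Others bid (5, 7, 7): truth gives 0, best alternative gives 0.
Others bid (5, 7, 17): truth gives 0, best alternative gives 0.
(Remaining 21 profiles checked similarly; truth is weakly best in each.)
In every case the truthful bid is at least as good as any alternative, so it is a dominant strategy.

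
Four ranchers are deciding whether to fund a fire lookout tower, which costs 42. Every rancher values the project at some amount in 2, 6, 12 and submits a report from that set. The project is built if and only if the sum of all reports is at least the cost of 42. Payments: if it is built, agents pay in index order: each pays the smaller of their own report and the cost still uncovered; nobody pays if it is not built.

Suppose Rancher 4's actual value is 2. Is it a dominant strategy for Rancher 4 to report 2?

Check each profile of the others' reports and compare truth against every alternative report.
Others report (12, 12, 12): truth gives 0, best alternative gives -4.
Others report (2, 2, 2): truth gives 0, best alternative gives 0.
Others report (2, 2, 6): truth gives 0, best alternative gives 0.
Others report (2, 2, 12): truth gives 0, best alternative gives 0.
Others report (2, 6, 2): truth gives 0, best alternative gives 0.
Others report (2, 6, 6): truth gives 0, best alternative gives 0.
(Remaining 21 profiles checked similarly; truth is weakly best in each.)
In every case the truthful report is at least as good as any alternative, so it is a dominant strategy.

Yes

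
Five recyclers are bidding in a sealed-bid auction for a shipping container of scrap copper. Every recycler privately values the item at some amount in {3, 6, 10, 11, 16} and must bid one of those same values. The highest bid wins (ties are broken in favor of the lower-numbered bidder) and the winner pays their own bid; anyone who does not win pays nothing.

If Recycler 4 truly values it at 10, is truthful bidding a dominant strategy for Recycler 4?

No

Consider the case where Recycler 1 bids 3, Recycler 2 bids 3, Recycler 3 bids 3 and Recycler 5 bids 3.
Truthful bid 10: wins, pays 10, utility 10 - 10 = 0.
Bid 6 instead: wins, pays 6, utility 10 - 6 = 4.
Since 4 > 0, bidding 6 is strictly better here, so truthful bidding is not dominant.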